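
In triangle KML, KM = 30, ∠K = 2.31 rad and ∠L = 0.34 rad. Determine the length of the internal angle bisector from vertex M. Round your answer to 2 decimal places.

t_M ≈ 40.10

The third angle is ∠M = π − ∠L − ∠K = 0.492 rad.
Law of sines: ML = KM·sin K/sin L ≈ 66.48.
Law of sines: LK = KM·sin M/sin L ≈ 42.463.
The bisector from M has length 2·KM·ML·cos(∠M/2)/(KM+ML) ≈ 40.101.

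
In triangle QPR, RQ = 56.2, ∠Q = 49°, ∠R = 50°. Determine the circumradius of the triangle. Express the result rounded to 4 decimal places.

28.4503

The third angle is ∠P = 180° − ∠R − ∠Q = 81.00°.
Law of sines: PR = RQ·sin Q/sin P ≈ 42.943.
Law of sines: QP = RQ·sin R/sin P ≈ 43.588.
Circumradius = RQ/(2 sin P) ≈ 28.45.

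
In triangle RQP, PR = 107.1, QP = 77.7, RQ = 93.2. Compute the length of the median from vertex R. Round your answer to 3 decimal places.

m_R ≈ 92.569

Median from R: ½√(2·PR² + 2·RQ² − QP²) ≈ 92.569.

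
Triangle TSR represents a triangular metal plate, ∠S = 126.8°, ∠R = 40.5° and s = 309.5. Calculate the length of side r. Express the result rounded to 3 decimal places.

251.026

The third angle is ∠T = 180° − ∠S − ∠R = 12.70°.
Law of sines: r = s·sin R/sin S ≈ 251.03.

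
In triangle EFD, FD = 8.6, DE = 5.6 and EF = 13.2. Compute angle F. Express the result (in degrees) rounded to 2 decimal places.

By the law of cosines, cos F = (EF² + FD² − DE²) / (2·EF·FD) ≈ 0.95507, so ∠F ≈ 17.24°.

17.24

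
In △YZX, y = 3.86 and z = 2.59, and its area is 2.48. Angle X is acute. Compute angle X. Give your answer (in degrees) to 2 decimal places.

29.74

From area = ½·y·z·sin X, we get sin X = 2·area/(y·z) ≈ 0.49613.
Taking the acute solution, ∠X ≈ 29.74°.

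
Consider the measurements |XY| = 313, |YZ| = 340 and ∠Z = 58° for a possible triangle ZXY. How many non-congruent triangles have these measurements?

2

|YZ|·sin Z = 340·sin(58°) ≈ 288.3.
Since |YZ| sin Z < |XY| < |YZ| (288.3 < 313 < 340), two triangles exist.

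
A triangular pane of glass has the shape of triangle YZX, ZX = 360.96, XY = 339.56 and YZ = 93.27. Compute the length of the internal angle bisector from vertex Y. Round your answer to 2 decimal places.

t_Y ≈ 98.21

By the law of cosines, cos Y = (XY² + YZ² − ZX²) / (2·XY·YZ) ≈ -0.09933, so ∠Y ≈ 95.70°.
The bisector from Y has length 2·XY·YZ·cos(∠Y/2)/(XY+YZ) ≈ 98.206.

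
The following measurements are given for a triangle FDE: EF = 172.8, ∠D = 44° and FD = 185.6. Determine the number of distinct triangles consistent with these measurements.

2

FD·sin D = 185.6·sin(44°) ≈ 128.9.
Since FD sin D < EF < FD (128.9 < 172.8 < 185.6), two triangles exist.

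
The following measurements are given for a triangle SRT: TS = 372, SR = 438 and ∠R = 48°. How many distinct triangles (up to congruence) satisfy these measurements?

SR·sin R = 438·sin(48°) ≈ 325.5.
Since SR sin R < TS < SR (325.5 < 372 < 438), two triangles exist.

2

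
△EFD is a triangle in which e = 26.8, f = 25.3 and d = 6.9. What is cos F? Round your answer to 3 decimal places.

cos F ≈ 0.340

By the law of cosines, cos F = (d² + e² − f²) / (2·d·e) ≈ 0.34004, so ∠F ≈ 70.12°.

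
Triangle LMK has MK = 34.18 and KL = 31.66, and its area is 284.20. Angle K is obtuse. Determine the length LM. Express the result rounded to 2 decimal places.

From area = ½·MK·KL·sin K, we get sin K = 2·area/(MK·KL) ≈ 0.52526.
Taking the obtuse solution, ∠K ≈ 148.31°.
Law of cosines then gives LM ≈ 63.343.

63.34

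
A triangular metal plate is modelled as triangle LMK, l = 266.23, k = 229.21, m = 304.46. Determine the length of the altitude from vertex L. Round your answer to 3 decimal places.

Semiperimeter s = (266.23 + 304.46 + 229.21)/2 = 399.95.
Heron's formula: area = √(399.95·133.72·95.49·170.74) ≈ 29529.
The altitude from L has length 2·area/l ≈ 221.83.

h_L ≈ 221.830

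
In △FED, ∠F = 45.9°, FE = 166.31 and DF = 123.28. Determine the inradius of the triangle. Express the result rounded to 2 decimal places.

35.98

By the law of cosines, ED² = DF² + FE² − 2·DF·FE·cos F = 14321, so ED ≈ 119.67.
Area = ½·DF·FE·sin F ≈ 7361.8.
Semiperimeter s = (119.67+123.28+166.31)/2 = 204.63.
Inradius = area/s = 7361.8/204.63 ≈ 35.976.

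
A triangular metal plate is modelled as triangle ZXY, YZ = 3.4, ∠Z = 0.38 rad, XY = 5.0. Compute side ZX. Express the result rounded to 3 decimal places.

7.996

Law of sines: sin X = YZ·sin Z/XY ≈ 0.25223.
Since XY ≥ YZ, only the acute value applies: ∠X ≈ 0.255 rad.
Then ∠Y = π − ∠Z − ∠X ≈ 2.507 rad.
Law of sines gives ZX = XY·sin Y/sin Z ≈ 7.9958.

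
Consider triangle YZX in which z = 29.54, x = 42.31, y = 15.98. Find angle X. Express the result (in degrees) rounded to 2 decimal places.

∠X ≈ 134.54°

By the law of cosines, cos X = (y² + z² − x²) / (2·y·z) ≈ -0.70137, so ∠X ≈ 134.54°.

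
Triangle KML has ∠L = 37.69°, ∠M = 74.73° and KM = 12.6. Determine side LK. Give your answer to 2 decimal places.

19.88

The third angle is ∠K = 180° − ∠M − ∠L = 67.58°.
Law of sines: LK = KM·sin M/sin L ≈ 19.881.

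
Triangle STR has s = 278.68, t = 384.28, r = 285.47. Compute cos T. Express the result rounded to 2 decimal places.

0.07

By the law of cosines, cos T = (r² + s² − t²) / (2·r·s) ≈ 0.07218, so ∠T ≈ 85.86°.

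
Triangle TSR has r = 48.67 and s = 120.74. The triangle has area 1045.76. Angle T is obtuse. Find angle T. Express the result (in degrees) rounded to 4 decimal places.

From area = ½·s·r·sin T, we get sin T = 2·area/(s·r) ≈ 0.35592.
Taking the obtuse solution, ∠T ≈ 159.15°.

159.1503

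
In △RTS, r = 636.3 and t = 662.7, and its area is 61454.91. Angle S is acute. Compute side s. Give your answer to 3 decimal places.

193.178

From area = ½·r·t·sin S, we get sin S = 2·area/(r·t) ≈ 0.29148.
Taking the acute solution, ∠S ≈ 16.95°.
Law of cosines then gives s ≈ 193.18.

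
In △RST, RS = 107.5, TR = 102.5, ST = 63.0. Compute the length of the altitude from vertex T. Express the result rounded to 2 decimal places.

58.52

Semiperimeter s = (63 + 102.5 + 107.5)/2 = 136.5.
Heron's formula: area = √(136.5·73.5·34·29) ≈ 3145.2.
The altitude from T has length 2·area/RS ≈ 58.515.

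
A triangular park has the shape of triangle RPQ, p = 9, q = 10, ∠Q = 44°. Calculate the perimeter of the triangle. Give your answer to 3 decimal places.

Law of sines: sin P = p·sin Q/q ≈ 0.62519.
Since q ≥ p, only the acute value applies: ∠P ≈ 38.70°.
Then ∠R = 180° − ∠Q − ∠P ≈ 97.30°.
Law of sines gives r = q·sin R/sin Q ≈ 14.279.
Semiperimeter s = (14.279+9+10)/2 = 16.639.
Perimeter = 14.279 + 9 + 10 = 33.279.

33.279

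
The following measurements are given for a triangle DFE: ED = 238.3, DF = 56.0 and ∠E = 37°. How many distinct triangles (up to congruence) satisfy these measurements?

0

ED·sin E = 238.3·sin(37°) ≈ 143.4.
Since DF = 56.0 < 143.4 = ED sin E, no triangle exists.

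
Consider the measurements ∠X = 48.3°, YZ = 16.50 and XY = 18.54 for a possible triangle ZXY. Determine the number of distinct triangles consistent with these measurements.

2

XY·sin X = 18.54·sin(48.3°) ≈ 13.84.
Since XY sin X < YZ < XY (13.84 < 16.50 < 18.54), two triangles exist.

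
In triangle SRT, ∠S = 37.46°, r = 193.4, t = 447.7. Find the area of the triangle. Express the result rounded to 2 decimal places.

26330.87

Area = ½·r·t·sin S ≈ 26331.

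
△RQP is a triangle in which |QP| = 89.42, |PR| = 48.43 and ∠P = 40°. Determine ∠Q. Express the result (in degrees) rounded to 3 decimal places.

∠Q ≈ 30.752°

By the law of cosines, |RQ|² = |QP|² + |PR|² − 2·|QP|·|PR|·cos P = 3706.5, so |RQ| ≈ 60.881.
Law of cosines again: cos Q = (|RQ|² + |QP|² − |PR|²)/(2·|RQ|·|QP|) ≈ 0.85939, so ∠Q ≈ 30.75°.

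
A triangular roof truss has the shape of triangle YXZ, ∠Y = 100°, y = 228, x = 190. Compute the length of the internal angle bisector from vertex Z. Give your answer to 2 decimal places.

t_Z ≈ 202.42

Law of sines: sin X = x·sin Y/y ≈ 0.82067.
Since y ≥ x, only the acute value applies: ∠X ≈ 55.15°.
Then ∠Z = 180° − ∠Y − ∠X ≈ 24.85°.
Law of sines gives z = y·sin Z/sin Y ≈ 97.286.
The bisector from Z has length 2·y·x·cos(∠Z/2)/(y+x) ≈ 202.42.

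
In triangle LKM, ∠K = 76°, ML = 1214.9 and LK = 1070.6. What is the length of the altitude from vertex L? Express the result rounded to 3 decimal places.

Law of sines: sin M = LK·sin K/ML ≈ 0.85505.
Since ML ≥ LK, only the acute value applies: ∠M ≈ 58.77°.
Then ∠L = 180° − ∠K − ∠M ≈ 45.23°.
Law of sines gives KM = ML·sin L/sin K ≈ 888.99.
Area = ½·ML·LK·sin L ≈ 4.6174e+05.
The altitude from L has length 2·area/KM ≈ 1038.8.

1038.799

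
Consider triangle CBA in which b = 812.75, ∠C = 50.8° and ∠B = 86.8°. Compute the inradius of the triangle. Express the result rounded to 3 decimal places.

173.511

The third angle is ∠A = 180° − ∠C − ∠B = 42.40°.
Law of sines: c = b·sin C/sin B ≈ 630.82.
Law of sines: a = b·sin A/sin B ≈ 548.9.
Area = ½·b·c·sin A ≈ 1.7286e+05.
Semiperimeter s = (630.82+812.75+548.9)/2 = 996.23.
Inradius = area/s = 1.7286e+05/996.23 ≈ 173.51.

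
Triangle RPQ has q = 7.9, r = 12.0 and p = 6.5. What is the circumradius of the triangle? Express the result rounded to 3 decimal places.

By the law of cosines, cos R = (p² + q² − r²) / (2·p·q) ≈ -0.38306, so ∠R ≈ 1.9639 rad.
Circumradius = r/(2 sin R) ≈ 6.4954.

6.495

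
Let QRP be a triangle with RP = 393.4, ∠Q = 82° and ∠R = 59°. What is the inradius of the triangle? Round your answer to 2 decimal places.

r ≈ 85.68

The third angle is ∠P = 180° − ∠Q − ∠R = 39.00°.
Law of sines: PQ = RP·sin R/sin Q ≈ 340.52.
Law of sines: QR = RP·sin P/sin Q ≈ 250.01.
Area = ½·RP·PQ·sin P ≈ 42153.
Semiperimeter s = (393.4+340.52+250.01)/2 = 491.97.
Inradius = area/s = 42153/491.97 ≈ 85.682.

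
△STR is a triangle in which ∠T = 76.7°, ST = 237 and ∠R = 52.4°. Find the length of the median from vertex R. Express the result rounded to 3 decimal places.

The third angle is ∠S = 180° − ∠T − ∠R = 50.90°.
Law of sines: TR = ST·sin S/sin R ≈ 232.14.
Law of sines: RS = ST·sin T/sin R ≈ 291.11.
Median from R: ½√(2·TR² + 2·RS² − ST²) ≈ 235.11.

m_R ≈ 235.106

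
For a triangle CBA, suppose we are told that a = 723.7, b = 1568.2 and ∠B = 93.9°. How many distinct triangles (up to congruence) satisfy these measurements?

a·sin B = 723.7·sin(93.9°) ≈ 722.
Since ∠B is not acute, a triangle exists only if b > a; here b > a, so there is exactly one triangle.

1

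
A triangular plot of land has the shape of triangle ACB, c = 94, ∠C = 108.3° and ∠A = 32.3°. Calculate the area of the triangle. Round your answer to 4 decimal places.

The third angle is ∠B = 180° − ∠A − ∠C = 39.40°.
Law of sines: a = c·sin A/sin C ≈ 52.905.
Law of sines: b = c·sin B/sin C ≈ 62.843.
Area = ½·c·a·sin B ≈ 1578.3.

1578.2723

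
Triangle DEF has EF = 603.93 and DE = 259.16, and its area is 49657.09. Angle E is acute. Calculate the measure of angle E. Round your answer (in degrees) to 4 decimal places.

∠E ≈ 39.3856°

From area = ½·DE·EF·sin E, we get sin E = 2·area/(DE·EF) ≈ 0.63454.
Taking the acute solution, ∠E ≈ 39.39°.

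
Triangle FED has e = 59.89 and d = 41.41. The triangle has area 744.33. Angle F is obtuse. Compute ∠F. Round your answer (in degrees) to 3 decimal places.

∠F ≈ 143.112°

From area = ½·e·d·sin F, we get sin F = 2·area/(e·d) ≈ 0.60026.
Taking the obtuse solution, ∠F ≈ 143.11°.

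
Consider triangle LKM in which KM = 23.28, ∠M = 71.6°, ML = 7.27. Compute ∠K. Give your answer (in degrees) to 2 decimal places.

∠K ≈ 18.20°

By the law of cosines, LK² = KM² + ML² − 2·KM·ML·cos M = 487.97, so LK ≈ 22.09.
Law of cosines again: cos K = (LK² + KM² − ML²)/(2·LK·KM) ≈ 0.94999, so ∠K ≈ 18.20°.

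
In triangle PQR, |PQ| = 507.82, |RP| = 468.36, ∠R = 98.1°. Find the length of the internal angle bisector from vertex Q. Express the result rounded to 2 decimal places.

Law of sines: sin Q = |RP|·sin R/|PQ| ≈ 0.91309.
Since |PQ| ≥ |RP|, only the acute value applies: ∠Q ≈ 65.94°.
Then ∠P = 180° − ∠R − ∠Q ≈ 15.96°.
Law of sines gives |QR| = |PQ|·sin P/sin R ≈ 141.07.
The bisector from Q has length 2·|PQ|·|QR|·cos(∠Q/2)/(|PQ|+|QR|) ≈ 185.25.

t_Q ≈ 185.25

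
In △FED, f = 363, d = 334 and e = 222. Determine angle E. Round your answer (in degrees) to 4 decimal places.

∠E ≈ 36.8487°

By the law of cosines, cos E = (d² + f² − e²) / (2·d·f) ≈ 0.80022, so ∠E ≈ 36.85°.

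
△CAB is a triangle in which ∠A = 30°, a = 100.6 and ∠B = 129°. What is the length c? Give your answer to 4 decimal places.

The third angle is ∠C = 180° − ∠A − ∠B = 21.00°.
Law of sines: c = a·sin C/sin A ≈ 72.104.

72.1036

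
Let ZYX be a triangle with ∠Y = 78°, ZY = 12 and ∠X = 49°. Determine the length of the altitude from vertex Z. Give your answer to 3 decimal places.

The third angle is ∠Z = 180° − ∠Y − ∠X = 53.00°.
Law of sines: YX = ZY·sin Z/sin X ≈ 12.698.
Law of sines: XZ = ZY·sin Y/sin X ≈ 15.553.
Area = ½·ZY·YX·sin Y ≈ 74.526.
The altitude from Z has length 2·area/YX ≈ 11.738.

h_Z ≈ 11.738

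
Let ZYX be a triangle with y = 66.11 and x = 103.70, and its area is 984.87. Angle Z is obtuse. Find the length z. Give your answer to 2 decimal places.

From area = ½·y·x·sin Z, we get sin Z = 2·area/(y·x) ≈ 0.28732.
Taking the obtuse solution, ∠Z ≈ 163.30°.
Law of cosines then gives z ≈ 168.1.

168.10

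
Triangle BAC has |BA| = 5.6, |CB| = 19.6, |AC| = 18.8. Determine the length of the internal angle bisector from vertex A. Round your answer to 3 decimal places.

6.111

By the law of cosines, cos A = (|BA|² + |AC|² − |CB|²) / (2·|BA|·|AC|) ≈ 0.00304, so ∠A ≈ 89.83°.
The bisector from A has length 2·|BA|·|AC|·cos(∠A/2)/(|BA|+|AC|) ≈ 6.1113.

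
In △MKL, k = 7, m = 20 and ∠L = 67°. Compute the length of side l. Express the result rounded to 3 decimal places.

18.428

By the law of cosines, l² = m² + k² − 2·m·k·cos L = 339.6, so l ≈ 18.428.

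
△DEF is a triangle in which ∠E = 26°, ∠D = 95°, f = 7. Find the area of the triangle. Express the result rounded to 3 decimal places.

12.482

The third angle is ∠F = 180° − ∠D − ∠E = 59.00°.
Law of sines: d = f·sin D/sin F ≈ 8.1354.
Law of sines: e = f·sin E/sin F ≈ 3.5799.
Area = ½·f·d·sin E ≈ 12.482.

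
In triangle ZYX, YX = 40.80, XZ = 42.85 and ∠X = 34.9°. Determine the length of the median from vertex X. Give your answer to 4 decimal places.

By the law of cosines, ZY² = YX² + XZ² − 2·YX·XZ·cos X = 633.05, so ZY ≈ 25.161.
Median from X: ½√(2·YX² + 2·XZ² − ZY²) ≈ 39.901.

39.9014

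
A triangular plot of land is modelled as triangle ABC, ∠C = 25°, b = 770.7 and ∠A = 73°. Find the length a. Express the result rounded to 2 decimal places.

744.27

The third angle is ∠B = 180° − ∠C − ∠A = 82.00°.
Law of sines: a = b·sin A/sin B ≈ 744.27.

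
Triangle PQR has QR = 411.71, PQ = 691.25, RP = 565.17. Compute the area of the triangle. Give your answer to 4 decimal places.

area ≈ 116309.9969

Semiperimeter s = (411.71 + 565.17 + 691.25)/2 = 834.06.
Heron's formula: area = √(834.06·422.35·268.89·142.81) ≈ 1.1631e+05.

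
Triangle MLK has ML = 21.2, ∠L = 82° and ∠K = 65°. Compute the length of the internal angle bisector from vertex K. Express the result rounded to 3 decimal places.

The third angle is ∠M = 180° − ∠L − ∠K = 33.00°.
Law of sines: LK = ML·sin M/sin K ≈ 12.74.
Law of sines: KM = ML·sin L/sin K ≈ 23.164.
The bisector from K has length 2·LK·KM·cos(∠K/2)/(LK+KM) ≈ 13.864.

13.864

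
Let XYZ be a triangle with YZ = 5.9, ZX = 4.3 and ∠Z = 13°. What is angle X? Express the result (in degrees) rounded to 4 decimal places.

∠X ≈ 137.5076°

By the law of cosines, XY² = YZ² + ZX² − 2·YZ·ZX·cos Z = 3.8605, so XY ≈ 1.9648.
Law of cosines again: cos X = (ZX² + XY² − YZ²)/(2·ZX·XY) ≈ -0.73737, so ∠X ≈ 137.51°.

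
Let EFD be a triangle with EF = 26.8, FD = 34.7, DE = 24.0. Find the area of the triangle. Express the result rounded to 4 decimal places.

area ≈ 320.8093

Semiperimeter s = (34.7 + 24 + 26.8)/2 = 42.75.
Heron's formula: area = √(42.75·8.05·18.75·15.95) ≈ 320.81.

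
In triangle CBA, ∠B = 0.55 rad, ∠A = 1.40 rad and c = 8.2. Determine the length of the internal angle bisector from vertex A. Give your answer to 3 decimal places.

4.516

The third angle is ∠C = π − ∠B − ∠A = 1.192 rad.
Law of sines: b = c·sin B/sin C ≈ 4.6138.
Law of sines: a = c·sin A/sin C ≈ 8.6986.
The bisector from A has length 2·c·b·cos(∠A/2)/(c+b) ≈ 4.5164.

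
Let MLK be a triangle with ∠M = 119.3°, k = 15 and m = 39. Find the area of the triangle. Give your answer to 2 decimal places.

Law of sines: sin K = k·sin M/m ≈ 0.33541.
Since m ≥ k, only the acute value applies: ∠K ≈ 19.60°.
Then ∠L = 180° − ∠M − ∠K ≈ 41.10°.
Law of sines gives l = m·sin L/sin M ≈ 29.4.
Area = ½·m·k·sin L ≈ 192.29.

192.29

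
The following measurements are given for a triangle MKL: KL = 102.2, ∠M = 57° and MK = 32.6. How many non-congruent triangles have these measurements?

1

MK·sin M = 32.6·sin(57°) ≈ 27.34.
Since KL ≥ MK, exactly one triangle exists.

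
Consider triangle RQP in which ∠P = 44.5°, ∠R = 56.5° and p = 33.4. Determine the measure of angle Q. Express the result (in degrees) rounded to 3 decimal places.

The third angle is ∠Q = 180° − ∠P − ∠R = 79.00°.

∠Q ≈ 79.000°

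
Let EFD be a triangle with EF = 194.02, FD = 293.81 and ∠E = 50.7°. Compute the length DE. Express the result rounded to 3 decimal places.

Law of sines: sin D = EF·sin E/FD ≈ 0.51101.
Since FD ≥ EF, only the acute value applies: ∠D ≈ 30.73°.
Then ∠F = 180° − ∠E − ∠D ≈ 98.57°.
Law of sines gives DE = FD·sin F/sin E ≈ 375.44.

375.440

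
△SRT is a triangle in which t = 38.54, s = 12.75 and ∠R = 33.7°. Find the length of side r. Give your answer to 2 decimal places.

By the law of cosines, r² = t² + s² − 2·t·s·cos R = 830.27, so r ≈ 28.814.

28.81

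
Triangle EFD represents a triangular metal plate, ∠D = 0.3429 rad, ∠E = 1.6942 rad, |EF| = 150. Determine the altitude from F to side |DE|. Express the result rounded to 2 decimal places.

The third angle is ∠F = π − ∠D − ∠E = 1.1045 rad.
Law of sines: |FD| = |EF|·sin E/sin D ≈ 442.74.
Law of sines: |DE| = |EF|·sin F/sin D ≈ 398.51.
Area = ½·|EF|·|FD|·sin F ≈ 29661.
The altitude from F has length 2·area/|DE| ≈ 148.86.

148.86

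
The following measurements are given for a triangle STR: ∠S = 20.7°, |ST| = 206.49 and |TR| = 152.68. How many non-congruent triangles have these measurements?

2

|ST|·sin S = 206.49·sin(20.7°) ≈ 72.99.
Since |ST| sin S < |TR| < |ST| (72.99 < 152.68 < 206.49), two triangles exist.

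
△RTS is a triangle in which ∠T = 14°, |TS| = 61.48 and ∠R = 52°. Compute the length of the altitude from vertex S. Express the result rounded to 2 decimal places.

h_S ≈ 14.87

The third angle is ∠S = 180° − ∠R − ∠T = 114.00°.
Law of sines: |SR| = |TS|·sin T/sin R ≈ 18.875.
Law of sines: |RT| = |TS|·sin S/sin R ≈ 71.274.
Area = ½·|TS|·|SR|·sin S ≈ 530.04.
The altitude from S has length 2·area/|RT| ≈ 14.873.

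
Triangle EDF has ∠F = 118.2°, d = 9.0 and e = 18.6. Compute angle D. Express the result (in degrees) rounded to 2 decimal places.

∠D ≈ 19.14°

By the law of cosines, f² = e² + d² − 2·e·d·cos F = 585.17, so f ≈ 24.19.
Law of cosines again: cos D = (f² + e² − d²)/(2·f·e) ≈ 0.94472, so ∠D ≈ 19.14°.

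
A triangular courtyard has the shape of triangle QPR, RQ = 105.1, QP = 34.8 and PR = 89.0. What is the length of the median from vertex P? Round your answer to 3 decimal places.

Median from P: ½√(2·QP² + 2·PR² − RQ²) ≈ 42.48.

m_P ≈ 42.480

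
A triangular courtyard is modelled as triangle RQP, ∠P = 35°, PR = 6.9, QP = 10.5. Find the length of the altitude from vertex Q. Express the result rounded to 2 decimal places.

h_Q ≈ 6.02

By the law of cosines, RQ² = QP² + PR² − 2·QP·PR·cos P = 39.165, so RQ ≈ 6.2582.
Area = ½·QP·PR·sin P ≈ 20.778.
The altitude from Q has length 2·area/PR ≈ 6.0226.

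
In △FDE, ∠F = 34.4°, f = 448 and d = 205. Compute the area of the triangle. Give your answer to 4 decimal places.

Law of sines: sin D = d·sin F/f ≈ 0.25852.
Since f ≥ d, only the acute value applies: ∠D ≈ 14.98°.
Then ∠E = 180° − ∠F − ∠D ≈ 130.62°.
Law of sines gives e = f·sin E/sin F ≈ 601.92.
Area = ½·f·d·sin E ≈ 34857.

34856.5735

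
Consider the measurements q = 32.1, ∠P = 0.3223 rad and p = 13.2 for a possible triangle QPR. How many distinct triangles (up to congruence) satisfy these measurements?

2

q·sin P = 32.1·sin(0.3223 rad) ≈ 10.17.
Since q sin P < p < q (10.17 < 13.2 < 32.1), two triangles exist.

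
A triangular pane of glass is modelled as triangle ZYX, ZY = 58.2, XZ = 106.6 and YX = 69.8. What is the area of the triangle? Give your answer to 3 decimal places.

area ≈ 1877.074

Semiperimeter s = (69.8 + 106.6 + 58.2)/2 = 117.3.
Heron's formula: area = √(117.3·47.5·10.7·59.1) ≈ 1877.1.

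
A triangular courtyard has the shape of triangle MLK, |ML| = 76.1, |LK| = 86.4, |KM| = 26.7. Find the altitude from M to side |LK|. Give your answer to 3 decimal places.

h_M ≈ 22.850

Semiperimeter s = (86.4 + 26.7 + 76.1)/2 = 94.6.
Heron's formula: area = √(94.6·8.2·67.9·18.5) ≈ 987.13.
The altitude from M has length 2·area/|LK| ≈ 22.85.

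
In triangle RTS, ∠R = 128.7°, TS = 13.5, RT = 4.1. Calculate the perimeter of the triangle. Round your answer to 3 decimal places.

Law of sines: sin S = RT·sin R/TS ≈ 0.23702.
Since TS ≥ RT, only the acute value applies: ∠S ≈ 13.71°.
Then ∠T = 180° − ∠R − ∠S ≈ 37.59°.
Law of sines gives SR = TS·sin T/sin R ≈ 10.552.
Semiperimeter s = (13.5+10.552+4.1)/2 = 14.076.
Perimeter = 13.5 + 10.552 + 4.1 = 28.152.

perimeter ≈ 28.152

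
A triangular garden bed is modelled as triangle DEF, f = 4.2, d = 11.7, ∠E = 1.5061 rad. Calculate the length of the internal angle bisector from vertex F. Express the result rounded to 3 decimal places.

By the law of cosines, e² = f² + d² − 2·f·d·cos E = 148.18, so e ≈ 12.173.
Law of cosines again: cos F = (d² + e² − f²)/(2·d·e) ≈ 0.93886, so ∠F ≈ 0.3515 rad.
The bisector from F has length 2·d·e·cos(∠F/2)/(d+e) ≈ 11.748.

11.748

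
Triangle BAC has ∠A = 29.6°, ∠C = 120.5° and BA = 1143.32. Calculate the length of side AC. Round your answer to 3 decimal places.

661.457

The third angle is ∠B = 180° − ∠A − ∠C = 29.90°.
Law of sines: AC = BA·sin B/sin C ≈ 661.46.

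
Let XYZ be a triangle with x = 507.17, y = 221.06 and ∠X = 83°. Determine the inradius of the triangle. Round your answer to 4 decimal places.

Law of sines: sin Y = y·sin X/x ≈ 0.43262.
Since x ≥ y, only the acute value applies: ∠Y ≈ 25.63°.
Then ∠Z = 180° − ∠X − ∠Y ≈ 71.37°.
Law of sines gives z = x·sin Z/sin X ≈ 484.19.
Area = ½·x·y·sin Z ≈ 53119.
Semiperimeter s = (507.17+221.06+484.19)/2 = 606.21.
Inradius = area/s = 53119/606.21 ≈ 87.624.

87.6244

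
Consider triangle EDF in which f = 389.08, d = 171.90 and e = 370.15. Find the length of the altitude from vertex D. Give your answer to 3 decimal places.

Semiperimeter s = (370.15 + 171.9 + 389.08)/2 = 465.56.
Heron's formula: area = √(465.56·95.415·293.66·76.485) ≈ 31587.
The altitude from D has length 2·area/d ≈ 367.51.

367.508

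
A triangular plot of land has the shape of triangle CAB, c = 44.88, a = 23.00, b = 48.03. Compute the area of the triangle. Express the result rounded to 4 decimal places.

Semiperimeter s = (44.88 + 23 + 48.03)/2 = 57.955.
Heron's formula: area = √(57.955·13.075·34.955·9.925) ≈ 512.73.

area ≈ 512.7270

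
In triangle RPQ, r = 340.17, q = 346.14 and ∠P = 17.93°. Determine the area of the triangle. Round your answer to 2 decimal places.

Area = ½·q·r·sin P ≈ 18124.

area ≈ 18124.41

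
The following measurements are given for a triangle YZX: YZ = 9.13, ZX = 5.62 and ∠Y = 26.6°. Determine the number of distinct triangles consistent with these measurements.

2

YZ·sin Y = 9.13·sin(26.6°) ≈ 4.088.
Since YZ sin Y < ZX < YZ (4.088 < 5.62 < 9.13), two triangles exist.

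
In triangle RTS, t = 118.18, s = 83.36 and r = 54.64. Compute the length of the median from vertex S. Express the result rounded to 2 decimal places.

Median from S: ½√(2·r² + 2·t² − s²) ≈ 82.09.

82.09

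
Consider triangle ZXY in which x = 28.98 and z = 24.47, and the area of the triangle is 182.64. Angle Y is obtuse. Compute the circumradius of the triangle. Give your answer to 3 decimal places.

50.009

From area = ½·z·x·sin Y, we get sin Y = 2·area/(z·x) ≈ 0.51510.
Taking the obtuse solution, ∠Y ≈ 149.00°.
Law of cosines then gives y ≈ 51.52.
Circumradius = y/(2 sin Y) ≈ 50.009.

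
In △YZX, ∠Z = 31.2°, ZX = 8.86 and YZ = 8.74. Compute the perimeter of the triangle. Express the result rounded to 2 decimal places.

22.33

By the law of cosines, XY² = YZ² + ZX² − 2·YZ·ZX·cos Z = 22.415, so XY ≈ 4.7344.
Semiperimeter s = (8.86+4.7344+8.74)/2 = 11.167.
Perimeter = 8.86 + 4.7344 + 8.74 = 22.334.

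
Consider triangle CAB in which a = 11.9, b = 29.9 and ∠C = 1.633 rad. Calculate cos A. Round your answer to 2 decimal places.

0.93

By the law of cosines, c² = a² + b² − 2·a·b·cos C = 1079.9, so c ≈ 32.861.
Law of cosines again: cos A = (b² + c² − a²)/(2·b·c) ≈ 0.93240, so ∠A ≈ 0.370 rad.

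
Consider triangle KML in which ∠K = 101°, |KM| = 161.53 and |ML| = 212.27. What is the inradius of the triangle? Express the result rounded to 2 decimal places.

r ≈ 36.13

Law of sines: sin L = |KM|·sin K/|ML| ≈ 0.74698.
Since |ML| ≥ |KM|, only the acute value applies: ∠L ≈ 48.33°.
Then ∠M = 180° − ∠K − ∠L ≈ 30.67°.
Law of sines gives |LK| = |ML|·sin M/sin K ≈ 110.3.
Area = ½·|ML|·|KM|·sin M ≈ 8745.1.
Semiperimeter s = (212.27+110.3+161.53)/2 = 242.05.
Inradius = area/s = 8745.1/242.05 ≈ 36.129.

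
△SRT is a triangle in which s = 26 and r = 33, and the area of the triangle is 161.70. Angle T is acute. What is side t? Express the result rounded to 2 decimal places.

From area = ½·s·r·sin T, we get sin T = 2·area/(s·r) ≈ 0.37692.
Taking the acute solution, ∠T ≈ 22.14°.
Law of cosines then gives t ≈ 13.25.

13.25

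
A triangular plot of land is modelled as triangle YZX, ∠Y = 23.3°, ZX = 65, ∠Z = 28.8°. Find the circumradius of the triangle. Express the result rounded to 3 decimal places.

R ≈ 82.165

The third angle is ∠X = 180° − ∠Y − ∠Z = 127.90°.
Law of sines: XY = ZX·sin Z/sin Y ≈ 79.167.
Law of sines: YZ = ZX·sin X/sin Y ≈ 129.67.
Circumradius = ZX/(2 sin Y) ≈ 82.165.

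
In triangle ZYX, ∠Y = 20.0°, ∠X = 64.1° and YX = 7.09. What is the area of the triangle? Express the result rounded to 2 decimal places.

The third angle is ∠Z = 180° − ∠Y − ∠X = 95.90°.
Law of sines: XZ = YX·sin Y/sin Z ≈ 2.4378.
Law of sines: ZY = YX·sin X/sin Z ≈ 6.4118.
Area = ½·YX·XZ·sin X ≈ 7.7741.

area ≈ 7.77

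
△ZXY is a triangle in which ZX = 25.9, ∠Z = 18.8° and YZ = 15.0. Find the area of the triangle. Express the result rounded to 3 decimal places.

Area = ½·YZ·ZX·sin Z ≈ 62.6.

area ≈ 62.600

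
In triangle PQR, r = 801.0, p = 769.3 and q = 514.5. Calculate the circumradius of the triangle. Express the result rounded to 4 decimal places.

By the law of cosines, cos P = (q² + r² − p²) / (2·q·r) ≈ 0.38156, so ∠P ≈ 1.179 rad.
Circumradius = p/(2 sin P) ≈ 416.13.

416.1320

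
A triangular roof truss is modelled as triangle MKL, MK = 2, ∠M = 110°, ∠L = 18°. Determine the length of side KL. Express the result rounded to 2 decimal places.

6.08

The third angle is ∠K = 180° − ∠L − ∠M = 52.00°.
Law of sines: KL = MK·sin M/sin L ≈ 6.0818.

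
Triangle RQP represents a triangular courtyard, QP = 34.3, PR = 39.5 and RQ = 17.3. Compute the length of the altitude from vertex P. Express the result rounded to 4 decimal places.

34.2130

Semiperimeter s = (34.3 + 39.5 + 17.3)/2 = 45.55.
Heron's formula: area = √(45.55·11.25·6.05·28.25) ≈ 295.94.
The altitude from P has length 2·area/RQ ≈ 34.213.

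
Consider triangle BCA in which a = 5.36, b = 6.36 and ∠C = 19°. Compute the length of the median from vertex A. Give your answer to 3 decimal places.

3.924

By the law of cosines, c² = a² + b² − 2·a·b·cos C = 4.7145, so c ≈ 2.1713.
Median from A: ½√(2·b² + 2·c² − a²) ≈ 3.9242.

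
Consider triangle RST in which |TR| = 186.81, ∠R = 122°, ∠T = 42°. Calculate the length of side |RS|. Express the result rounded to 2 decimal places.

The third angle is ∠S = 180° − ∠T − ∠R = 16.00°.
Law of sines: |RS| = |TR|·sin T/sin S ≈ 453.5.

453.50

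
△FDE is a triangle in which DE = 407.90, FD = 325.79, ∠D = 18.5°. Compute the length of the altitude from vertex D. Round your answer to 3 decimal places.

294.672

By the law of cosines, EF² = FD² + DE² − 2·FD·DE·cos D = 20477, so EF ≈ 143.1.
Area = ½·FD·DE·sin D ≈ 21083.
The altitude from D has length 2·area/EF ≈ 294.67.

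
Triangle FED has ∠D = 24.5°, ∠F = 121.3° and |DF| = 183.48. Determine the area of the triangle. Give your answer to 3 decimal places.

The third angle is ∠E = 180° − ∠D − ∠F = 34.20°.
Law of sines: |ED| = |DF|·sin F/sin E ≈ 278.92.
Law of sines: |FE| = |DF|·sin D/sin E ≈ 135.37.
Area = ½·|DF|·|ED|·sin D ≈ 10611.

area ≈ 10611.208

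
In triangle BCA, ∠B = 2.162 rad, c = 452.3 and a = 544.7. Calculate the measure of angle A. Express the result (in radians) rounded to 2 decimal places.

∠A ≈ 0.54 rad

By the law of cosines, b² = c² + a² − 2·c·a·cos B = 7.759e+05, so b ≈ 880.85.
Law of cosines again: cos A = (b² + c² − a²)/(2·b·c) ≈ 0.85814, so ∠A ≈ 0.539 rad.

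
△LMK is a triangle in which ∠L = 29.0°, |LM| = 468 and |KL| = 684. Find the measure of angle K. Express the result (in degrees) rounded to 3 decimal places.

By the law of cosines, |MK|² = |KL|² + |LM|² − 2·|KL|·|LM|·cos L = 1.2693e+05, so |MK| ≈ 356.27.
Law of cosines again: cos K = (|MK|² + |KL|² − |LM|²)/(2·|MK|·|KL|) ≈ 0.77099, so ∠K ≈ 39.56°.

39.558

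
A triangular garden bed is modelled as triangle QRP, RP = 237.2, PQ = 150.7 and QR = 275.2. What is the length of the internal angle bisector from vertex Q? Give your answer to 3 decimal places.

t_Q ≈ 169.141

By the law of cosines, cos Q = (PQ² + QR² − RP²) / (2·PQ·QR) ≈ 0.50855, so ∠Q ≈ 1.037 rad.
The bisector from Q has length 2·PQ·QR·cos(∠Q/2)/(PQ+QR) ≈ 169.14.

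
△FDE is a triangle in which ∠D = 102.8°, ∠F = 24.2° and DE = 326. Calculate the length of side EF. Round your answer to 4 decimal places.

The third angle is ∠E = 180° − ∠F − ∠D = 53.00°.
Law of sines: EF = DE·sin D/sin F ≈ 775.51.

775.5082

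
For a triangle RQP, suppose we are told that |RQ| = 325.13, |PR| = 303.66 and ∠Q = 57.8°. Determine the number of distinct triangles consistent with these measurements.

2

|RQ|·sin Q = 325.13·sin(57.8°) ≈ 275.1.
Since |RQ| sin Q < |PR| < |RQ| (275.1 < 303.66 < 325.13), two triangles exist.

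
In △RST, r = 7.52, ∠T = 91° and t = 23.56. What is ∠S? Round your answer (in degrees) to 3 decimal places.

Law of sines: sin R = r·sin T/t ≈ 0.31914.
Since t ≥ r, only the acute value applies: ∠R ≈ 18.61°.
Then ∠S = 180° − ∠T − ∠R ≈ 70.39°.

∠S ≈ 70.389°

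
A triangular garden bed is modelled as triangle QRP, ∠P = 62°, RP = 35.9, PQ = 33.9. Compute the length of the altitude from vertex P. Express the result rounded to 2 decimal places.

h_P ≈ 29.86

By the law of cosines, QR² = RP² + PQ² − 2·RP·PQ·cos P = 1295.3, so QR ≈ 35.991.
Area = ½·RP·PQ·sin P ≈ 537.28.
The altitude from P has length 2·area/QR ≈ 29.857.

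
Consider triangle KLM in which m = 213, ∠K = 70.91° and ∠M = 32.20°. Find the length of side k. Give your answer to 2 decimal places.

377.74

The third angle is ∠L = 180° − ∠M − ∠K = 76.89°.
Law of sines: k = m·sin K/sin M ≈ 377.74.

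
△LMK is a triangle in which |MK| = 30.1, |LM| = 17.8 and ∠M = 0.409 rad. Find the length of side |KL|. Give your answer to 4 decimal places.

15.4814

By the law of cosines, |KL|² = |LM|² + |MK|² − 2·|LM|·|MK|·cos M = 239.67, so |KL| ≈ 15.481.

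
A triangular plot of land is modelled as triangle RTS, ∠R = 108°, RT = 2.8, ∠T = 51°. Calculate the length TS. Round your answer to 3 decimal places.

The third angle is ∠S = 180° − ∠R − ∠T = 21.00°.
Law of sines: TS = RT·sin R/sin S ≈ 7.4308.

7.431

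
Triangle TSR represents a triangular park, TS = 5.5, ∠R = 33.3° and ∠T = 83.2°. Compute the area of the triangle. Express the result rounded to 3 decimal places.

The third angle is ∠S = 180° − ∠R − ∠T = 63.50°.
Law of sines: SR = TS·sin T/sin R ≈ 9.9473.
Law of sines: RT = TS·sin S/sin R ≈ 8.9653.
Area = ½·TS·SR·sin S ≈ 24.481.

24.481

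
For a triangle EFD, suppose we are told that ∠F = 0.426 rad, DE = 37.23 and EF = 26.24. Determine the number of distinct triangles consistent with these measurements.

EF·sin F = 26.24·sin(0.426 rad) ≈ 10.84.
Since DE ≥ EF, exactly one triangle exists.

1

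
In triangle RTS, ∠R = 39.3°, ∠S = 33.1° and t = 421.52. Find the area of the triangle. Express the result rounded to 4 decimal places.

area ≈ 32237.7909

The third angle is ∠T = 180° − ∠S − ∠R = 107.60°.
Law of sines: r = t·sin R/sin T ≈ 280.09.
Law of sines: s = t·sin S/sin T ≈ 241.5.
Area = ½·t·r·sin S ≈ 32238.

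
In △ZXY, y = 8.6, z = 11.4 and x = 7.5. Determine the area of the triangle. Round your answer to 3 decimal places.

Semiperimeter s = (11.4 + 7.5 + 8.6)/2 = 13.75.
Heron's formula: area = √(13.75·2.35·6.25·5.15) ≈ 32.25.

32.250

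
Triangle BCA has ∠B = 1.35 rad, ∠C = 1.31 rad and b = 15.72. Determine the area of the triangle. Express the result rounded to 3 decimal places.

56.672

The third angle is ∠A = π − ∠B − ∠C = 0.482 rad.
Law of sines: c = b·sin C/sin B ≈ 15.566.
Law of sines: a = b·sin A/sin B ≈ 7.4625.
Area = ½·b·c·sin A ≈ 56.672.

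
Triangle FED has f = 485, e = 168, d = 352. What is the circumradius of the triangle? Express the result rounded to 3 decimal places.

By the law of cosines, cos F = (e² + d² − f²) / (2·e·d) ≈ -0.70259, so ∠F ≈ 134.64°.
Circumradius = f/(2 sin F) ≈ 340.78.

340.785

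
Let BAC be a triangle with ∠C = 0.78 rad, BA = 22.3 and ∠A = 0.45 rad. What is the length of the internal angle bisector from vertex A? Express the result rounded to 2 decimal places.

t_A ≈ 24.90

The third angle is ∠B = π − ∠A − ∠C = 1.912 rad.
Law of sines: AC = BA·sin B/sin C ≈ 29.885.
Law of sines: CB = BA·sin A/sin C ≈ 13.792.
The bisector from A has length 2·BA·AC·cos(∠A/2)/(BA+AC) ≈ 24.897.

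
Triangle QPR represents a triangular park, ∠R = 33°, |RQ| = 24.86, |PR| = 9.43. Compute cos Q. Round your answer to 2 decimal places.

By the law of cosines, |QP|² = |PR|² + |RQ|² − 2·|PR|·|RQ|·cos R = 313.73, so |QP| ≈ 17.712.
Law of cosines again: cos Q = (|RQ|² + |QP|² − |PR|²)/(2·|RQ|·|QP|) ≈ 0.95704, so ∠Q ≈ 16.86°.

cos Q ≈ 0.96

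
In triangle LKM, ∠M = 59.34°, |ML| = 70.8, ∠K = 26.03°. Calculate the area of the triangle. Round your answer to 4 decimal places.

The third angle is ∠L = 180° − ∠K − ∠M = 94.63°.
Law of sines: |KM| = |ML|·sin L/sin K ≈ 160.81.
Law of sines: |LK| = |ML|·sin M/sin K ≈ 138.78.
Area = ½·|ML|·|KM|·sin M ≈ 4896.8.

area ≈ 4896.8052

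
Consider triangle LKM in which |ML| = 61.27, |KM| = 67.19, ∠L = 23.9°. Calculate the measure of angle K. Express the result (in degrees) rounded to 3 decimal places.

∠K ≈ 21.681°

Law of sines: sin K = |ML|·sin L/|KM| ≈ 0.36945.
Since |KM| ≥ |ML|, only the acute value applies: ∠K ≈ 21.68°.
Then ∠M = 180° − ∠L − ∠K ≈ 134.42°.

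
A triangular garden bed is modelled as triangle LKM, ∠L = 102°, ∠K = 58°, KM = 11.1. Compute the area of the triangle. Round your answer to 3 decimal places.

The third angle is ∠M = 180° − ∠L − ∠K = 20.00°.
Law of sines: ML = KM·sin K/sin L ≈ 9.6236.
Law of sines: LK = KM·sin M/sin L ≈ 3.8812.
Area = ½·KM·ML·sin M ≈ 18.268.

area ≈ 18.268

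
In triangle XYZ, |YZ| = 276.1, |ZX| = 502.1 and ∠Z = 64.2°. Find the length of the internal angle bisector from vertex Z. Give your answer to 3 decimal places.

By the law of cosines, |XY|² = |YZ|² + |ZX|² − 2·|YZ|·|ZX|·cos Z = 2.0766e+05, so |XY| ≈ 455.7.
The bisector from Z has length 2·|YZ|·|ZX|·cos(∠Z/2)/(|YZ|+|ZX|) ≈ 301.82.

301.815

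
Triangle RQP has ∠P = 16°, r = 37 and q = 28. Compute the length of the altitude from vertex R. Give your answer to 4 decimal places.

By the law of cosines, p² = r² + q² − 2·r·q·cos P = 161.27, so p ≈ 12.699.
Area = ½·r·q·sin P ≈ 142.78.
The altitude from R has length 2·area/r ≈ 7.7178.

7.7178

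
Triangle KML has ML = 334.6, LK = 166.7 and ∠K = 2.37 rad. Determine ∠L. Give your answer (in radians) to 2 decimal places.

Law of sines: sin M = LK·sin K/ML ≈ 0.34739.
Since ML ≥ LK, only the acute value applies: ∠M ≈ 0.355 rad.
Then ∠L = π − ∠K − ∠M ≈ 0.417 rad.

0.42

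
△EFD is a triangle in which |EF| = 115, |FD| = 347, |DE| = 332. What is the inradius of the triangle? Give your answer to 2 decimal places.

Semiperimeter s = (347 + 332 + 115)/2 = 397.
Heron's formula: area = √(397·50·65·282) ≈ 19075.
Inradius = area/s = 19075/397 ≈ 48.048.

48.05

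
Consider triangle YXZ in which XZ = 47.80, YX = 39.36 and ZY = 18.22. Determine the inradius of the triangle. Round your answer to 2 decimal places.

Semiperimeter s = (47.8 + 18.22 + 39.36)/2 = 52.69.
Heron's formula: area = √(52.69·4.89·34.47·13.33) ≈ 344.08.
Inradius = area/s = 344.08/52.69 ≈ 6.5302.

r ≈ 6.53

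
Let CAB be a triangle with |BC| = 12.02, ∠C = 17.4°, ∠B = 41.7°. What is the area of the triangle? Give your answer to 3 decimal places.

The third angle is ∠A = 180° − ∠B − ∠C = 120.90°.
Law of sines: |AB| = |BC|·sin C/sin A ≈ 4.189.
Law of sines: |CA| = |BC|·sin B/sin A ≈ 9.3187.
Area = ½·|BC|·|AB|·sin B ≈ 16.748.

16.748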